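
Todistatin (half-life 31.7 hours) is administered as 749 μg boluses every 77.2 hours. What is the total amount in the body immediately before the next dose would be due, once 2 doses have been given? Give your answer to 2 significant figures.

The 2 doses were given 154.4, 77.2 hours ago.
Total = 749·(1/2)^(154.4/31.7) + 749·(1/2)^(77.2/31.7)
      = 25.602 + 138.48 ≈ 164.08 μg.

160 μg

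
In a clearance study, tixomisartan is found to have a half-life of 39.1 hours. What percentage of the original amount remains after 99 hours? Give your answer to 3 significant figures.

n = 99/39.1 ≈ 2.532 half-lives.
Fraction remaining = (1/2)^2.532 ≈ 0.1729, i.e. 17.29%.

17.3%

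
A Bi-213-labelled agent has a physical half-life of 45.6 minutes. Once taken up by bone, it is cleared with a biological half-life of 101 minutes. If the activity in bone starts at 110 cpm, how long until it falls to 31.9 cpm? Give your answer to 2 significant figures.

1/t_eff = 1/t_phys + 1/t_biol = 1/45.6 + 1/101 = 0.031831 per minute.
t_eff = 45.6 × 101 / (45.6 + 101) ≈ 31.416 minutes.
n = log₂(110/31.9) ≈ 1.7859; t = 1.7859 × 31.416 ≈ 56.105 minutes.

56 minutes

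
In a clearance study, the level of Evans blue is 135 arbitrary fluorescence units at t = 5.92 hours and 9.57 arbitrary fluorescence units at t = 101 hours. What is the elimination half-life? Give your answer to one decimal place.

24.9 hours

Over Δt = 101 − 5.92 = 95.08 hours, the level fell by a factor of 135/9.57 ≈ 14.107.
n = log₂(14.107) ≈ 3.8183 half-lives, so t½ = 95.08/3.8183 ≈ 24.901 hours.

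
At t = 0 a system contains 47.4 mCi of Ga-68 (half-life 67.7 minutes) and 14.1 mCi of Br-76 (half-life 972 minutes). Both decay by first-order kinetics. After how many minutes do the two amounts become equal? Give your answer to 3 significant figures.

Set 47.4·(1/2)^(t/67.7) = 14.1·(1/2)^(t/972).
Taking log₂: log₂(47.4/14.1) = t·(1/67.7 − 1/972).
log₂(3.3617) = 1.7492; 1/67.7 − 1/972 = 0.013742.
t = 1.7492 / 0.013742 ≈ 127.29 minutes.

127 minutes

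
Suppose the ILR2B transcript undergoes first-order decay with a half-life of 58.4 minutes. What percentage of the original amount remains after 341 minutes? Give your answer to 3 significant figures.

n = 341/58.4 ≈ 5.839 half-lives.
Fraction remaining = (1/2)^5.839 ≈ 0.017469, i.e. 1.7469%.

1.75%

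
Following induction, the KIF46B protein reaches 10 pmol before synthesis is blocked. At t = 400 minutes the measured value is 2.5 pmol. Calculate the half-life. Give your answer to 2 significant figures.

200 minutes

A/A₀ = 2.5/10 ≈ 0.25.
n = log₂(4) ≈ 2 half-lives elapsed in 400 minutes.
t½ = 400/2 ≈ 200 minutes.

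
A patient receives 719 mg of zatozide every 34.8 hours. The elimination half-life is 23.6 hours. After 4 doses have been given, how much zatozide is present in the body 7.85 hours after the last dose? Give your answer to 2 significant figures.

880 mg

The 4 doses were given 112.25, 77.45, 42.65, 7.85 hours ago.
Total = 719·(1/2)^(112.25/23.6) + 719·(1/2)^(77.45/23.6) + 719·(1/2)^(42.65/23.6) + 719·(1/2)^(7.85/23.6)
      = 26.603 + 73.929 + 205.45 + 570.95 ≈ 876.93 mg.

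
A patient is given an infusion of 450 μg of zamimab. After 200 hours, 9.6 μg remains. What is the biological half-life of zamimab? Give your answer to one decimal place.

36.0 hours

A/A₀ = 9.6/450 ≈ 0.021333.
n = log₂(46.875) ≈ 5.5507 half-lives elapsed in 200 hours.
t½ = 200/5.5507 ≈ 36.031 hours.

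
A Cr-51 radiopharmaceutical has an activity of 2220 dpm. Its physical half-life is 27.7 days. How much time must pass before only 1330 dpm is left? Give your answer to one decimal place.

Fraction remaining = 1330/2220 ≈ 0.5991.
n = log₂(2220/1330) = ln(1.6692)/ln 2 ≈ 0.73913 half-lives.
t = n × t½ = 0.73913 × 27.7 ≈ 20.474 days.

20.5 days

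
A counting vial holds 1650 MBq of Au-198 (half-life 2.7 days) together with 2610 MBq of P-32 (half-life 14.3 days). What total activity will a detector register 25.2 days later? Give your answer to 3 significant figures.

772 MBq

Au-198: 1650 × (1/2)^(25.2/2.7) = 1650 × (1/2)^9.3333 ≈ 2.5578 MBq.
P-32: 2610 × (1/2)^(25.2/14.3) = 2610 × (1/2)^1.7622 ≈ 769.4 MBq.
Total = 2.5578 + 769.4 ≈ 771.96 MBq.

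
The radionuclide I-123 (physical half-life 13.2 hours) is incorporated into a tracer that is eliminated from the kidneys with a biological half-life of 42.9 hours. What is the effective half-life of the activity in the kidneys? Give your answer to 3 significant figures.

10.1 hours

1/t_eff = 1/t_phys + 1/t_biol = 1/13.2 + 1/42.9 = 0.099068 per hour.
t_eff = 13.2 × 42.9 / (13.2 + 42.9) ≈ 10.094 hours.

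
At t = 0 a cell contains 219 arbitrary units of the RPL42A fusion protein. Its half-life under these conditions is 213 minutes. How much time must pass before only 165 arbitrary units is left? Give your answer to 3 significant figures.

Fraction remaining = 165/219 ≈ 0.75342.
n = log₂(219/165) = ln(1.3273)/ln 2 ≈ 0.40846 half-lives.
t = n × t½ = 0.40846 × 213 ≈ 87.003 minutes.

87.0 minutes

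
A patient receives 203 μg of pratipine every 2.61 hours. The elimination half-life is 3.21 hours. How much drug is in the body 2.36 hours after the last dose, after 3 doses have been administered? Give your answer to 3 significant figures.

The 3 doses were given 7.58, 4.97, 2.36 hours ago.
Total = 203·(1/2)^(7.58/3.21) + 203·(1/2)^(4.97/3.21) + 203·(1/2)^(2.36/3.21)
      = 39.505 + 69.409 + 121.95 ≈ 230.86 μg.

231 μg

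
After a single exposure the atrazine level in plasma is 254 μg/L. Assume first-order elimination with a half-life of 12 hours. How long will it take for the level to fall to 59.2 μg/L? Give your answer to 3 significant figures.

25.2 hours

Fraction remaining = 59.2/254 ≈ 0.23307.
n = log₂(254/59.2) = ln(4.2905)/ln 2 ≈ 2.1012 half-lives.
t = n × t½ = 2.1012 × 12 ≈ 25.214 hours.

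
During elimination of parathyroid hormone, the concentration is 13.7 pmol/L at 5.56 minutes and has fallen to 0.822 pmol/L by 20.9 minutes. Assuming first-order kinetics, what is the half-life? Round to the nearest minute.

Over Δt = 20.9 − 5.56 = 15.34 minutes, the level fell by a factor of 13.7/0.822 ≈ 16.667.
n = log₂(16.667) ≈ 4.0589 half-lives, so t½ = 15.34/4.0589 ≈ 3.7794 minutes.

4 minutes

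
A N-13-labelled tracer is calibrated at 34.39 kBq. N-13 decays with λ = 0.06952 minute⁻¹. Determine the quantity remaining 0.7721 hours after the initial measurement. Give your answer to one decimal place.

1.4 kBq

t½ = ln 2 / λ = 0.69315 / 0.06952 ≈ 9.9705 minutes.
Convert the elapsed time: 0.7721 hours = 46.326 minutes.
Number of half-lives: n = 46.326/9.9705 ≈ 4.6463.
Remaining = 34.39 × (1/2)^4.6463 = 34.39 × 0.039932 ≈ 1.3733 kBq.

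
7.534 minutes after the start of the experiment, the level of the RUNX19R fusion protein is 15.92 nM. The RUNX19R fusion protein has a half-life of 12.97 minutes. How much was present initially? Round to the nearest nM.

24 nM

Number of half-lives elapsed: n = 7.534/12.97 ≈ 0.58088.
A₀ = A × 2^n = 15.92 × 2^0.58088 = 15.92 × 1.4958 ≈ 23.813 nM.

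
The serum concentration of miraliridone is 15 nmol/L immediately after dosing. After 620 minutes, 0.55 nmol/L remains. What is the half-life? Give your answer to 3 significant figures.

130 minutes

A/A₀ = 0.55/15 ≈ 0.036667.
n = log₂(27.273) ≈ 4.7694 half-lives elapsed in 620 minutes.
t½ = 620/4.7694 ≈ 130 minutes.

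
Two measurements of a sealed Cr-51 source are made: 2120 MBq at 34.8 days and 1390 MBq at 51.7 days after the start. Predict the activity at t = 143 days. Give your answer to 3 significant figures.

Over Δt = 51.7 − 34.8 = 16.9 days, the level fell by a factor of 2120/1390 ≈ 1.5252.
n = log₂(1.5252) ≈ 0.60898 half-lives, so t½ = 16.9/0.60898 ≈ 27.751 days.
From t = 51.7 to t = 143: 1390 × (1/2)^((143−51.7)/27.751) ≈ 142.12 MBq.

142 MBq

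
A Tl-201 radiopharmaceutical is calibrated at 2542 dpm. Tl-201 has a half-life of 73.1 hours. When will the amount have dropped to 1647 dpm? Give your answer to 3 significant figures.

Fraction remaining = 1647/2542 ≈ 0.64792.
n = log₂(2542/1647) = ln(1.5434)/ln 2 ≈ 0.62612 half-lives.
t = n × t½ = 0.62612 × 73.1 ≈ 45.77 hours.

45.8 hours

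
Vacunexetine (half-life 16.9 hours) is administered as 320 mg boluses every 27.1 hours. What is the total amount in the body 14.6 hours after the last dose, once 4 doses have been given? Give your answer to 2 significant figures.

260 mg

The 4 doses were given 95.9, 68.8, 41.7, 14.6 hours ago.
Total = 320·(1/2)^(95.9/16.9) + 320·(1/2)^(68.8/16.9) + 320·(1/2)^(41.7/16.9) + 320·(1/2)^(14.6/16.9)
      = 6.2652 + 19.039 + 57.859 + 175.83 ≈ 258.99 mg.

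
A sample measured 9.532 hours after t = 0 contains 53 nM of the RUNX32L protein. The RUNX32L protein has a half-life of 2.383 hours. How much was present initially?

Number of half-lives elapsed: n = 9.532/2.383 ≈ 4.
A₀ = A × 2^n = 53 × 2^4 = 53 × 16 ≈ 848 nM.

848 nM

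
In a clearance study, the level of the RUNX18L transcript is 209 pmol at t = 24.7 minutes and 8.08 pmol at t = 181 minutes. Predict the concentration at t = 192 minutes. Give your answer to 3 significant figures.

6.43 pmol

Over Δt = 181 − 24.7 = 156.3 minutes, the level fell by a factor of 209/8.08 ≈ 25.866.
n = log₂(25.866) ≈ 4.693 half-lives, so t½ = 156.3/4.693 ≈ 33.305 minutes.
From t = 181 to t = 192: 8.08 × (1/2)^((192−181)/33.305) ≈ 6.4267 pmol.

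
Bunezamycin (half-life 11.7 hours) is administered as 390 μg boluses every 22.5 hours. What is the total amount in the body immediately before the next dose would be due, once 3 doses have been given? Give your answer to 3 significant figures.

137 μg

The 3 doses were given 67.5, 45, 22.5 hours ago.
Total = 390·(1/2)^(67.5/11.7) + 390·(1/2)^(45/11.7) + 390·(1/2)^(22.5/11.7)
      = 7.1508 + 27.118 + 102.84 ≈ 137.11 μg.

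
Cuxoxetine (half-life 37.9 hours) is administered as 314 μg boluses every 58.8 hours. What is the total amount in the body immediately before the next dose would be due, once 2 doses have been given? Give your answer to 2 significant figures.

140 μg

The 2 doses were given 117.6, 58.8 hours ago.
Total = 314·(1/2)^(117.6/37.9) + 314·(1/2)^(58.8/37.9)
      = 36.548 + 107.13 ≈ 143.67 μg.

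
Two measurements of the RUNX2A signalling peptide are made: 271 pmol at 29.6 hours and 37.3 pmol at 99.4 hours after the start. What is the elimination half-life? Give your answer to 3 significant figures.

Over Δt = 99.4 − 29.6 = 69.8 hours, the level fell by a factor of 271/37.3 ≈ 7.2654.
n = log₂(7.2654) ≈ 2.861 half-lives, so t½ = 69.8/2.861 ≈ 24.397 hours.

24.4 hours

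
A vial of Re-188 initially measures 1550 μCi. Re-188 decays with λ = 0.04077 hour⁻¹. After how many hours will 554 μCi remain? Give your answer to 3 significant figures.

25.2 hours

t½ = ln 2 / λ = 0.69315 / 0.04077 ≈ 17.001 hours.
Fraction remaining = 554/1550 ≈ 0.35742.
n = log₂(1550/554) = ln(2.7978)/ln 2 ≈ 1.4843 half-lives.
t = n × t½ = 1.4843 × 17.001 ≈ 25.235 hours.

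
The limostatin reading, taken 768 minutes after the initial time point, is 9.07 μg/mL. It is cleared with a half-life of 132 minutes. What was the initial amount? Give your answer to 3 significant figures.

512 μg/mL

Number of half-lives elapsed: n = 768/132 ≈ 5.8182.
A₀ = A × 2^n = 9.07 × 2^5.8182 = 9.07 × 56.422 ≈ 511.75 μg/mL.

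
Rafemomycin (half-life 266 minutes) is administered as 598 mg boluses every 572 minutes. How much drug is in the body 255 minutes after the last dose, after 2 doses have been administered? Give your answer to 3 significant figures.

The 2 doses were given 827, 255 minutes ago.
Total = 598·(1/2)^(827/266) + 598·(1/2)^(255/266)
      = 69.309 + 307.69 ≈ 377 mg.

377 mg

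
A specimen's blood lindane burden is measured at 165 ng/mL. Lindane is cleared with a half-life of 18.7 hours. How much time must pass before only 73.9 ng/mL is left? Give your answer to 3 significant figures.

21.7 hours

Fraction remaining = 73.9/165 ≈ 0.44788.
n = log₂(165/73.9) = ln(2.2327)/ln 2 ≈ 1.1588 half-lives.
t = n × t½ = 1.1588 × 18.7 ≈ 21.67 hours.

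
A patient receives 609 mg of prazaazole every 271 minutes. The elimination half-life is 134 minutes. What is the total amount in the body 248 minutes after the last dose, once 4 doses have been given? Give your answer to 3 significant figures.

The 4 doses were given 1061, 790, 519, 248 minutes ago.
Total = 609·(1/2)^(1061/134) + 609·(1/2)^(790/134) + 609·(1/2)^(519/134) + 609·(1/2)^(248/134)
      = 2.5182 + 10.23 + 41.561 + 168.84 ≈ 223.15 mg.

223 mg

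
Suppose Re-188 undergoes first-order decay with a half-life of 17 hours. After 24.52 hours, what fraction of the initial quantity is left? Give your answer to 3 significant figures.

0.368

n = 24.52/17 ≈ 1.4424 half-lives.
Fraction remaining = (1/2)^1.4424 ≈ 0.36797.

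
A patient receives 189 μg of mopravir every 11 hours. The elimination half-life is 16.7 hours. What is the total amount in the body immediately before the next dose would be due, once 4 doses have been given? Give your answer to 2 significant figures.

The 4 doses were given 44, 33, 22, 11 hours ago.
Total = 189·(1/2)^(44/16.7) + 189·(1/2)^(33/16.7) + 189·(1/2)^(22/16.7) + 189·(1/2)^(11/16.7)
      = 30.432 + 48.041 + 75.839 + 119.72 ≈ 274.04 μg.

270 μg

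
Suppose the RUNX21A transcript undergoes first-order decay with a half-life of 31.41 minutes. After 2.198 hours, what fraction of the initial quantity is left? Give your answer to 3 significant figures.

0.0545

2.198 hours = 131.88 minutes.
n = 131.88/31.41 ≈ 4.1987 half-lives.
Fraction remaining = (1/2)^4.1987 ≈ 0.05446.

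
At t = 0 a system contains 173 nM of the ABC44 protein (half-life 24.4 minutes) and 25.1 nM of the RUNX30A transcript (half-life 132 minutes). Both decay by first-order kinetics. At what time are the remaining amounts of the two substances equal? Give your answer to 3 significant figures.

83.4 minutes

Set 173·(1/2)^(t/24.4) = 25.1·(1/2)^(t/132).
Taking log₂: log₂(173/25.1) = t·(1/24.4 − 1/132).
log₂(6.8924) = 2.785; 1/24.4 − 1/132 = 0.033408.
t = 2.785 / 0.033408 ≈ 83.364 minutes.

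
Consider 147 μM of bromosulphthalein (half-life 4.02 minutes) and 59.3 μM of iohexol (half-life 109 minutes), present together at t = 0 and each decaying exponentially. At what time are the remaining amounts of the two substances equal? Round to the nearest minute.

Set 147·(1/2)^(t/4.02) = 59.3·(1/2)^(t/109).
Taking log₂: log₂(147/59.3) = t·(1/4.02 − 1/109).
log₂(2.4789) = 1.3097; 1/4.02 − 1/109 = 0.23958.
t = 1.3097 / 0.23958 ≈ 5.4667 minutes.

5 minutes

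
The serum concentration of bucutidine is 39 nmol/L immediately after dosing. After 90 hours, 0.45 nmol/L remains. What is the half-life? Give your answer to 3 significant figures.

A/A₀ = 0.45/39 ≈ 0.011538.
n = log₂(86.667) ≈ 6.4374 half-lives elapsed in 90 hours.
t½ = 90/6.4374 ≈ 13.981 hours.

14.0 hours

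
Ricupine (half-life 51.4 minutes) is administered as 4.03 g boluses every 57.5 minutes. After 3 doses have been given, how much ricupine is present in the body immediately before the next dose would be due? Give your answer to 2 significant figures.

3.1 g

The 3 doses were given 172.5, 115, 57.5 minutes ago.
Total = 4.03·(1/2)^(172.5/51.4) + 4.03·(1/2)^(115/51.4) + 4.03·(1/2)^(57.5/51.4)
      = 0.39359 + 0.85466 + 1.8559 ≈ 3.1041 g.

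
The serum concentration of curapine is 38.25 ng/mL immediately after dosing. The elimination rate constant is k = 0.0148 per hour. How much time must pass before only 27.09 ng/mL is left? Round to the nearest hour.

t½ = ln 2 / k = 0.69315 / 0.0148 ≈ 46.834 hours.
Fraction remaining = 27.09/38.25 ≈ 0.70824.
n = log₂(38.25/27.09) = ln(1.412)/ln 2 ≈ 0.4977 half-lives.
t = n × t½ = 0.4977 × 46.834 ≈ 23.309 hours.

23 hours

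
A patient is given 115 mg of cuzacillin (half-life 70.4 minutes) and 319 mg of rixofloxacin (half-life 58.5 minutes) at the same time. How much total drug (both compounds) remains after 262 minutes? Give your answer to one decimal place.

cuzacillin: 115 × (1/2)^(262/70.4) = 115 × (1/2)^3.7216 ≈ 8.7174 mg.
rixofloxacin: 319 × (1/2)^(262/58.5) = 319 × (1/2)^4.4786 ≈ 14.308 mg.
Total = 8.7174 + 14.308 ≈ 23.026 mg.

23.0 mg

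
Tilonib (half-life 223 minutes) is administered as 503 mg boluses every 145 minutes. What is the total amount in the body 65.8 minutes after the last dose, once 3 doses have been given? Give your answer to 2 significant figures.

The 3 doses were given 355.8, 210.8, 65.8 minutes ago.
Total = 503·(1/2)^(355.8/223) + 503·(1/2)^(210.8/223) + 503·(1/2)^(65.8/223)
      = 166.44 + 261.22 + 409.96 ≈ 837.63 mg.

840 mg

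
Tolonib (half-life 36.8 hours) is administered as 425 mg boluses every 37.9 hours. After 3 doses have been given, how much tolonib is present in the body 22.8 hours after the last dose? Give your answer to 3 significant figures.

478 mg

The 3 doses were given 98.6, 60.7, 22.8 hours ago.
Total = 425·(1/2)^(98.6/36.8) + 425·(1/2)^(60.7/36.8) + 425·(1/2)^(22.8/36.8)
      = 66.348 + 135.47 + 276.62 ≈ 478.44 mg.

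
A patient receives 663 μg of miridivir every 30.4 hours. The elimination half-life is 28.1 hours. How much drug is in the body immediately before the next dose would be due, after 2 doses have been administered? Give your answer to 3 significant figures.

461 μg

The 2 doses were given 60.8, 30.4 hours ago.
Total = 663·(1/2)^(60.8/28.1) + 663·(1/2)^(30.4/28.1)
      = 147.97 + 313.22 ≈ 461.19 μg.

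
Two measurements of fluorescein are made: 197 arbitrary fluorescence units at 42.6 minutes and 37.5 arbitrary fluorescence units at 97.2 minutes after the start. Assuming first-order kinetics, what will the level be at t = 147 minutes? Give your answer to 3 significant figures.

Over Δt = 97.2 − 42.6 = 54.6 minutes, the level fell by a factor of 197/37.5 ≈ 5.2533.
n = log₂(5.2533) ≈ 2.3932 half-lives, so t½ = 54.6/2.3932 ≈ 22.814 minutes.
From t = 97.2 to t = 147: 37.5 × (1/2)^((147−97.2)/22.814) ≈ 8.2591 arbitrary fluorescence units.

8.26 arbitrary fluorescence units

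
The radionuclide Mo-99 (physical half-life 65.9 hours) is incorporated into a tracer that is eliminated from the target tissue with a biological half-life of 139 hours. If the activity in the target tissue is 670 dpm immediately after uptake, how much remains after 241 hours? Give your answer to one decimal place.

16.0 dpm

1/t_eff = 1/t_phys + 1/t_biol = 1/65.9 + 1/139 = 0.022369 per hour.
t_eff = 65.9 × 139 / (65.9 + 139) ≈ 44.705 hours.
Remaining = 670 × (1/2)^(241/44.705) = 670 × (1/2)^5.3909 ≈ 15.968 dpm.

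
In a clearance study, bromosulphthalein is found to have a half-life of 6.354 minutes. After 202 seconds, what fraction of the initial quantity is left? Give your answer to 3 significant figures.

0.693

202 seconds = 3.36667 minutes.
n = 3.36667/6.354 ≈ 0.52985 half-lives.
Fraction remaining = (1/2)^0.52985 ≈ 0.69263.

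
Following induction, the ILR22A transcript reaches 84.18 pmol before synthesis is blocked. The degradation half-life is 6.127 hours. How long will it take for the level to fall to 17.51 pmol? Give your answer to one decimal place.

13.9 hours

Fraction remaining = 17.51/84.18 ≈ 0.20801.
n = log₂(84.18/17.51) = ln(4.8075)/ln 2 ≈ 2.2653 half-lives.
t = n × t½ = 2.2653 × 6.127 ≈ 13.879 hours.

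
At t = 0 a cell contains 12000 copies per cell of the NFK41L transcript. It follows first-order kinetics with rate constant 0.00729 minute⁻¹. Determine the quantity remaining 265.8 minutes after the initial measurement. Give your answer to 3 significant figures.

t½ = ln 2 / λ = 0.69315 / 0.00729 ≈ 95.082 minutes.
Number of half-lives: n = 265.8/95.082 ≈ 2.7955.
Remaining = 12000 × (1/2)^2.7955 = 12000 × 0.14404 ≈ 1728.4 copies per cell.

1730 copies per cell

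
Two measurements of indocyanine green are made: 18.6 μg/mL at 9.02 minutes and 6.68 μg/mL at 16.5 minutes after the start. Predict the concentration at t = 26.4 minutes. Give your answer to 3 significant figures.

1.72 μg/mL

Over Δt = 16.5 − 9.02 = 7.48 minutes, the level fell by a factor of 18.6/6.68 ≈ 2.7844.
n = log₂(2.7844) ≈ 1.4774 half-lives, so t½ = 7.48/1.4774 ≈ 5.063 minutes.
From t = 16.5 to t = 26.4: 6.68 × (1/2)^((26.4−16.5)/5.063) ≈ 1.7225 μg/mL.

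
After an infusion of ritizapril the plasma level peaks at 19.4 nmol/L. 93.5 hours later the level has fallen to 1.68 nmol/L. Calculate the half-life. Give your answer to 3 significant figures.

26.5 hours

A/A₀ = 1.68/19.4 ≈ 0.086598.
n = log₂(11.548) ≈ 3.5295 half-lives elapsed in 93.5 hours.
t½ = 93.5/3.5295 ≈ 26.491 hours.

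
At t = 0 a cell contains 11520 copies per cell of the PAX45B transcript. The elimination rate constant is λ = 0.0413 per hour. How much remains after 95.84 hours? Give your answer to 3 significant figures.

t½ = ln 2 / λ = 0.69315 / 0.0413 ≈ 16.783 hours.
Number of half-lives: n = 95.84/16.783 ≈ 5.7105.
Remaining = 11520 × (1/2)^5.7105 = 11520 × 0.019098 ≈ 220 copies per cell.

220 copies per cell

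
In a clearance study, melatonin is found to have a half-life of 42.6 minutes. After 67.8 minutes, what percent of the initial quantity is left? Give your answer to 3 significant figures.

n = 67.8/42.6 ≈ 1.5915 half-lives.
Fraction remaining = (1/2)^1.5915 ≈ 0.33181, i.e. 33.181%.

33.2%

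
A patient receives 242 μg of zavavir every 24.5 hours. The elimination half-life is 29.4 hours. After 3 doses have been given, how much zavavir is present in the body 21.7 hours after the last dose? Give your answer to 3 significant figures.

The 3 doses were given 70.7, 46.2, 21.7 hours ago.
Total = 242·(1/2)^(70.7/29.4) + 242·(1/2)^(46.2/29.4) + 242·(1/2)^(21.7/29.4)
      = 45.699 + 81.427 + 145.09 ≈ 272.21 μg.

272 μg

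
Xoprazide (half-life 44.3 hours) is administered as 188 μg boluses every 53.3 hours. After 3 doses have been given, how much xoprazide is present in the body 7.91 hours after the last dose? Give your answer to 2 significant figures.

The 3 doses were given 114.51, 61.21, 7.91 hours ago.
Total = 188·(1/2)^(114.51/44.3) + 188·(1/2)^(61.21/44.3) + 188·(1/2)^(7.91/44.3)
      = 31.335 + 72.147 + 166.11 ≈ 269.6 μg.

270 μg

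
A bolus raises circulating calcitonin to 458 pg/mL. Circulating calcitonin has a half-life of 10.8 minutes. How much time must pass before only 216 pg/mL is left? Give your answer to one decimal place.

11.7 minutes

Fraction remaining = 216/458 ≈ 0.47162.
n = log₂(458/216) = ln(2.1204)/ln 2 ≈ 1.0843 half-lives.
t = n × t½ = 1.0843 × 10.8 ≈ 11.711 minutes.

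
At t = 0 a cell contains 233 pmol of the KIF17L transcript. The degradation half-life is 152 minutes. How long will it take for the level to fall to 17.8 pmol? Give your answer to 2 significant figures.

Fraction remaining = 17.8/233 ≈ 0.076395.
n = log₂(233/17.8) = ln(13.09)/ln 2 ≈ 3.7104 half-lives.
t = n × t½ = 3.7104 × 152 ≈ 563.98 minutes.

560 minutes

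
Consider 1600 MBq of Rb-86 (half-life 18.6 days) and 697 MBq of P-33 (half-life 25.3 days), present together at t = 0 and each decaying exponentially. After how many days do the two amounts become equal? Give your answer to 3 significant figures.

Set 1600·(1/2)^(t/18.6) = 697·(1/2)^(t/25.3).
Taking log₂: log₂(1600/697) = t·(1/18.6 − 1/25.3).
log₂(2.2956) = 1.1988; 1/18.6 − 1/25.3 = 0.014238.
t = 1.1988 / 0.014238 ≈ 84.202 days.

84.2 days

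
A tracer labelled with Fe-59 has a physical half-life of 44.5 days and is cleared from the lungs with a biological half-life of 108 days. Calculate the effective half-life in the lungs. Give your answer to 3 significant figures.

31.5 days

1/t_eff = 1/t_phys + 1/t_biol = 1/44.5 + 1/108 = 0.031731 per day.
t_eff = 44.5 × 108 / (44.5 + 108) ≈ 31.515 days.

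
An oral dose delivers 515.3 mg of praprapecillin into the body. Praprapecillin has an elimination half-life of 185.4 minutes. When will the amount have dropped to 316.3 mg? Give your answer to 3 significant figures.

131 minutes

Fraction remaining = 316.3/515.3 ≈ 0.61382.
n = log₂(515.3/316.3) = ln(1.6291)/ln 2 ≈ 0.70412 half-lives.
t = n × t½ = 0.70412 × 185.4 ≈ 130.54 minutes.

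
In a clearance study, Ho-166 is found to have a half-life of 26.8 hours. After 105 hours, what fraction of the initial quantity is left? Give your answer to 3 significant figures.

n = 105/26.8 ≈ 3.9179 half-lives.
Fraction remaining = (1/2)^3.9179 ≈ 0.066159.

0.0662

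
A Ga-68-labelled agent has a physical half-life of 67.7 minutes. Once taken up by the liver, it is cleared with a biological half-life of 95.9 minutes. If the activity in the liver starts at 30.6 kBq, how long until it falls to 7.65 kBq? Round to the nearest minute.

79 minutes

1/t_eff = 1/t_phys + 1/t_biol = 1/67.7 + 1/95.9 = 0.025199 per minute.
t_eff = 67.7 × 95.9 / (67.7 + 95.9) ≈ 39.685 minutes.
n = log₂(30.6/7.65) ≈ 2; t = 2 × 39.685 ≈ 79.37 minutes.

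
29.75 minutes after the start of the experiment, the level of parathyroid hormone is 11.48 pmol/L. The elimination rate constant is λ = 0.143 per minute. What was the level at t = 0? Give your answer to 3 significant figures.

808 pmol/L

t½ = ln 2 / λ = 0.69315 / 0.143 ≈ 4.8472 minutes.
Number of half-lives elapsed: n = 29.75/4.8472 ≈ 6.1376.
A₀ = A × 2^n = 11.48 × 2^6.1376 = 11.48 × 70.404 ≈ 808.24 pmol/L.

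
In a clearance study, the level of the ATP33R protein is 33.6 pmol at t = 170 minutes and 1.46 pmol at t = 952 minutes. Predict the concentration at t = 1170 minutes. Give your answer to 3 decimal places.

Over Δt = 952 − 170 = 782 minutes, the level fell by a factor of 33.6/1.46 ≈ 23.014.
n = log₂(23.014) ≈ 4.5244 half-lives, so t½ = 782/4.5244 ≈ 172.84 minutes.
From t = 952 to t = 1170: 1.46 × (1/2)^((1170−952)/172.84) ≈ 0.60907 pmol.

0.609 pmol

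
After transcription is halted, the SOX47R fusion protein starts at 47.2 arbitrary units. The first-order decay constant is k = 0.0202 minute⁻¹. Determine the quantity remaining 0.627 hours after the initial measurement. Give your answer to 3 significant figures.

t½ = ln 2 / k = 0.69315 / 0.0202 ≈ 34.314 minutes.
Convert the elapsed time: 0.627 hours = 37.62 minutes.
Number of half-lives: n = 37.62/34.314 ≈ 1.0963.
Remaining = 47.2 × (1/2)^1.0963 = 47.2 × 0.4677 ≈ 22.076 arbitrary units.

22.1 arbitrary units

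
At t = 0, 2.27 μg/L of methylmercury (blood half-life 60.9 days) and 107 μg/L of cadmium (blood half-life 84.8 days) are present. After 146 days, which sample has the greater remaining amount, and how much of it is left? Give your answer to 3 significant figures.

cadmium, 32.4 μg/L

methylmercury: 2.27 × (1/2)^2.3974 ≈ 0.43087 μg/L.
cadmium: 107 × (1/2)^1.7217 ≈ 32.442 μg/L.
Cadmium has more remaining, at ≈ 32.442 μg/L.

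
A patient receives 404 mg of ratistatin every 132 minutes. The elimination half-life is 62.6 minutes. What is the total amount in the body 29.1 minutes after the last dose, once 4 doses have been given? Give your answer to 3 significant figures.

The 4 doses were given 425.1, 293.1, 161.1, 29.1 minutes ago.
Total = 404·(1/2)^(425.1/62.6) + 404·(1/2)^(293.1/62.6) + 404·(1/2)^(161.1/62.6) + 404·(1/2)^(29.1/62.6)
      = 3.6489 + 15.737 + 67.871 + 292.72 ≈ 379.97 mg.

380 mg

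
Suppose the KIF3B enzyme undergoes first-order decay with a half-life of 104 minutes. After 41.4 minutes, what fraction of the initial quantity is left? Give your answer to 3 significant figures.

n = 41.4/104 ≈ 0.39808 half-lives.
Fraction remaining = (1/2)^0.39808 ≈ 0.75887.

0.759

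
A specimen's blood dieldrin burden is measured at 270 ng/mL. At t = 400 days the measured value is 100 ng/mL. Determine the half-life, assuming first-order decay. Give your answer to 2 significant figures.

A/A₀ = 100/270 ≈ 0.37037.
n = log₂(2.7) ≈ 1.433 half-lives elapsed in 400 days.
t½ = 400/1.433 ≈ 279.14 days.

280 days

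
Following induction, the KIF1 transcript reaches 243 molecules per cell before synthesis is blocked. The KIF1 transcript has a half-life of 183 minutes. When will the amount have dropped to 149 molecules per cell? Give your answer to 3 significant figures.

129 minutes

Fraction remaining = 149/243 ≈ 0.61317.
n = log₂(243/149) = ln(1.6309)/ln 2 ≈ 0.70564 half-lives.
t = n × t½ = 0.70564 × 183 ≈ 129.13 minutes.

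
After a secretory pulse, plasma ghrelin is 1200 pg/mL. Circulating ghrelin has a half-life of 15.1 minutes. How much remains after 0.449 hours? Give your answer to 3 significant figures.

Convert the elapsed time: 0.449 hours = 26.94 minutes.
Number of half-lives: n = 26.94/15.1 ≈ 1.7841.
Remaining = 1200 × (1/2)^1.7841 = 1200 × 0.29036 ≈ 348.43 pg/mL.

348 pg/mL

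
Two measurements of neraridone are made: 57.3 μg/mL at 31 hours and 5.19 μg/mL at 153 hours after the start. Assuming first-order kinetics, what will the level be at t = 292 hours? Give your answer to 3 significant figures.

Over Δt = 153 − 31 = 122 hours, the level fell by a factor of 57.3/5.19 ≈ 11.04.
n = log₂(11.04) ≈ 3.4647 half-lives, so t½ = 122/3.4647 ≈ 35.212 hours.
From t = 153 to t = 292: 5.19 × (1/2)^((292−153)/35.212) ≈ 0.33639 μg/mL.

0.336 μg/mL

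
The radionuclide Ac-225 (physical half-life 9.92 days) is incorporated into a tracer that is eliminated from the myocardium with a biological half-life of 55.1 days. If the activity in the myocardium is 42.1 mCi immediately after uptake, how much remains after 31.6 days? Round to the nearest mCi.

3 mCi

1/t_eff = 1/t_phys + 1/t_biol = 1/9.92 + 1/55.1 = 0.11896 per day.
t_eff = 9.92 × 55.1 / (9.92 + 55.1) ≈ 8.4065 days.
Remaining = 42.1 × (1/2)^(31.6/8.4065) = 42.1 × (1/2)^3.759 ≈ 3.1097 mCi.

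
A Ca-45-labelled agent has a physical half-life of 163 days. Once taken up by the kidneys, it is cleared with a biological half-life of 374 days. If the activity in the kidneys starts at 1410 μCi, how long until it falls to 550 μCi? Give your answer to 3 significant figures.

1/t_eff = 1/t_phys + 1/t_biol = 1/163 + 1/374 = 0.0088088 per day.
t_eff = 163 × 374 / (163 + 374) ≈ 113.52 days.
n = log₂(1410/550) ≈ 1.3582; t = 1.3582 × 113.52 ≈ 154.19 days.

154 days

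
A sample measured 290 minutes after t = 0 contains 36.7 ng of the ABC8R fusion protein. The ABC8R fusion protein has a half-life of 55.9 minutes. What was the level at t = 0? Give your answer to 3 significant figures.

Number of half-lives elapsed: n = 290/55.9 ≈ 5.1878.
A₀ = A × 2^n = 36.7 × 2^5.1878 = 36.7 × 36.45 ≈ 1337.7 ng.

1340 ng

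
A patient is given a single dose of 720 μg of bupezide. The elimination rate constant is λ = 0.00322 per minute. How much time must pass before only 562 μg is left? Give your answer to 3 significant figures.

76.9 minutes

t½ = ln 2 / λ = 0.69315 / 0.00322 ≈ 215.26 minutes.
Fraction remaining = 562/720 ≈ 0.78056.
n = log₂(720/562) = ln(1.2811)/ln 2 ≈ 0.35743 half-lives.
t = n × t½ = 0.35743 × 215.26 ≈ 76.941 minutes.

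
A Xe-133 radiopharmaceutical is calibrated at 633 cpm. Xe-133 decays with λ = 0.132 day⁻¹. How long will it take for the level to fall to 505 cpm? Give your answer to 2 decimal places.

1.71 days

t½ = ln 2 / λ = 0.69315 / 0.132 ≈ 5.2511 days.
Fraction remaining = 505/633 ≈ 0.79779.
n = log₂(633/505) = ln(1.2535)/ln 2 ≈ 0.32592 half-lives.
t = n × t½ = 0.32592 × 5.2511 ≈ 1.7115 days.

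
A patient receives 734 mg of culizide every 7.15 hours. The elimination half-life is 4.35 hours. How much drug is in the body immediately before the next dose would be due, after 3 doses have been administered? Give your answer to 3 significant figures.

334 mg

The 3 doses were given 21.45, 14.3, 7.15 hours ago.
Total = 734·(1/2)^(21.45/4.35) + 734·(1/2)^(14.3/4.35) + 734·(1/2)^(7.15/4.35)
      = 24.061 + 75.18 + 234.91 ≈ 334.15 mg.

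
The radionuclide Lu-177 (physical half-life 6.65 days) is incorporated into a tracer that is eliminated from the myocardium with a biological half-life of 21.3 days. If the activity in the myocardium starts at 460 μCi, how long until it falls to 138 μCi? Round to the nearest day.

1/t_eff = 1/t_phys + 1/t_biol = 1/6.65 + 1/21.3 = 0.19732 per day.
t_eff = 6.65 × 21.3 / (6.65 + 21.3) ≈ 5.0678 days.
n = log₂(460/138) ≈ 1.737; t = 1.737 × 5.0678 ≈ 8.8026 days.

9 days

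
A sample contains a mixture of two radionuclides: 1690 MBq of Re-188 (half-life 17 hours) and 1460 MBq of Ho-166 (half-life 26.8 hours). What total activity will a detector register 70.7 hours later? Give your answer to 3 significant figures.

329 MBq

Re-188: 1690 × (1/2)^(70.7/17) = 1690 × (1/2)^4.1588 ≈ 94.614 MBq.
Ho-166: 1460 × (1/2)^(70.7/26.8) = 1460 × (1/2)^2.6381 ≈ 234.54 MBq.
Total = 94.614 + 234.54 ≈ 329.15 MBq.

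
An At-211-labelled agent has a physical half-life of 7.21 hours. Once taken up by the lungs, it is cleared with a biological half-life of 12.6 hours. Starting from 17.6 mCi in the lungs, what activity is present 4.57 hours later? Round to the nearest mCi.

9 mCi

1/t_eff = 1/t_phys + 1/t_biol = 1/7.21 + 1/12.6 = 0.21806 per hour.
t_eff = 7.21 × 12.6 / (7.21 + 12.6) ≈ 4.5859 hours.
Remaining = 17.6 × (1/2)^(4.57/4.5859) = 17.6 × (1/2)^0.99654 ≈ 8.8211 mCi.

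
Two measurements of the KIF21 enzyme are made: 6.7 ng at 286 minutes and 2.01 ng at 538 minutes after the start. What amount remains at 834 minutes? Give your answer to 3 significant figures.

Over Δt = 538 − 286 = 252 minutes, the level fell by a factor of 6.7/2.01 ≈ 3.3333.
n = log₂(3.3333) ≈ 1.737 half-lives, so t½ = 252/1.737 ≈ 145.08 minutes.
From t = 538 to t = 834: 2.01 × (1/2)^((834−538)/145.08) ≈ 0.48868 ng.

0.489 ng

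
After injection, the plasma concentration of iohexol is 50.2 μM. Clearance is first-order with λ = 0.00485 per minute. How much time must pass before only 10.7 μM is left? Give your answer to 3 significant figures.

319 minutes

t½ = ln 2 / λ = 0.69315 / 0.00485 ≈ 142.92 minutes.
Fraction remaining = 10.7/50.2 ≈ 0.21315.
n = log₂(50.2/10.7) = ln(4.6916)/ln 2 ≈ 2.2301 half-lives.
t = n × t½ = 2.2301 × 142.92 ≈ 318.72 minutes.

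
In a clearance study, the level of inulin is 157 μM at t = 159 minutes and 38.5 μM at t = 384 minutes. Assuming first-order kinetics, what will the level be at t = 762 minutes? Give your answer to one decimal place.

3.6 μM

Over Δt = 384 − 159 = 225 minutes, the level fell by a factor of 157/38.5 ≈ 4.0779.
n = log₂(4.0779) ≈ 2.0278 half-lives, so t½ = 225/2.0278 ≈ 110.96 minutes.
From t = 384 to t = 762: 38.5 × (1/2)^((762−384)/110.96) ≈ 3.6301 μM.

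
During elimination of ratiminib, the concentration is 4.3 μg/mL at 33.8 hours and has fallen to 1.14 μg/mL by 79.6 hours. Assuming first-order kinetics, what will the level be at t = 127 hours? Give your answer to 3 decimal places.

0.289 μg/mL

Over Δt = 79.6 − 33.8 = 45.8 hours, the level fell by a factor of 4.3/1.14 ≈ 3.7719.
n = log₂(3.7719) ≈ 1.9153 half-lives, so t½ = 45.8/1.9153 ≈ 23.913 hours.
From t = 79.6 to t = 127: 1.14 × (1/2)^((127−79.6)/23.913) ≈ 0.28854 μg/mL.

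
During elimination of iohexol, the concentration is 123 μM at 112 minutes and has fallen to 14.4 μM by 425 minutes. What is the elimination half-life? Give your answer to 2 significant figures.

100 minutes

Over Δt = 425 − 112 = 313 minutes, the level fell by a factor of 123/14.4 ≈ 8.5417.
n = log₂(8.5417) ≈ 3.0945 half-lives, so t½ = 313/3.0945 ≈ 101.15 minutes.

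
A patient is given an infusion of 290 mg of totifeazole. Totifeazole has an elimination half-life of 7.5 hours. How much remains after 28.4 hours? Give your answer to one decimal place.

21.0 mg

Number of half-lives: n = 28.4/7.5 ≈ 3.7867.
Remaining = 290 × (1/2)^3.7867 = 290 × 0.07246 ≈ 21.013 mg.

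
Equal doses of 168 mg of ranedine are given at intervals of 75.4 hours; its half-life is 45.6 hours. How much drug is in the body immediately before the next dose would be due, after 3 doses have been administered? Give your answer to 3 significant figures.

75.8 mg

The 3 doses were given 226.2, 150.8, 75.4 hours ago.
Total = 168·(1/2)^(226.2/45.6) + 168·(1/2)^(150.8/45.6) + 168·(1/2)^(75.4/45.6)
      = 5.3956 + 16.975 + 53.402 ≈ 75.772 mg.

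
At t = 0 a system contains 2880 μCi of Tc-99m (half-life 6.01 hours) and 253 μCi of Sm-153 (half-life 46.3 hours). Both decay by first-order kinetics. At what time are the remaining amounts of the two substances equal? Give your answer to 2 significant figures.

24 hours

Set 2880·(1/2)^(t/6.01) = 253·(1/2)^(t/46.3).
Taking log₂: log₂(2880/253) = t·(1/6.01 − 1/46.3).
log₂(11.383) = 3.5089; 1/6.01 − 1/46.3 = 0.14479.
t = 3.5089 / 0.14479 ≈ 24.234 hours.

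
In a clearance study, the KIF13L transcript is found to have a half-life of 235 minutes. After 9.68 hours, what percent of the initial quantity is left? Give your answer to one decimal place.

18.0%

9.68 hours = 580.8 minutes.
n = 580.8/235 ≈ 2.4715 half-lives.
Fraction remaining = (1/2)^2.4715 ≈ 0.1803, i.e. 18.03%.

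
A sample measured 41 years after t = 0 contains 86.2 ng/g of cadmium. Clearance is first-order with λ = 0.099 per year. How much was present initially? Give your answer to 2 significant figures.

5000 ng/g

t½ = ln 2 / λ = 0.69315 / 0.099 ≈ 7.0015 years.
Number of half-lives elapsed: n = 41/7.0015 ≈ 5.8559.
A₀ = A × 2^n = 86.2 × 2^5.8559 = 86.2 × 57.916 ≈ 4992.4 ng/g.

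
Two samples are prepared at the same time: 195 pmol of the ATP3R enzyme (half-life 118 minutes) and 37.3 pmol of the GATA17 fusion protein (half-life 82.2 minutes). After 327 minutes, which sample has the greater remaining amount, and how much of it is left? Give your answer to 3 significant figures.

ATP3R enzyme: 195 × (1/2)^2.7712 ≈ 28.564 pmol.
GATA17 fusion protein: 37.3 × (1/2)^3.9781 ≈ 2.3669 pmol.
ATP3R enzyme has more remaining, at ≈ 28.564 pmol.

ATP3R enzyme, 28.6 pmol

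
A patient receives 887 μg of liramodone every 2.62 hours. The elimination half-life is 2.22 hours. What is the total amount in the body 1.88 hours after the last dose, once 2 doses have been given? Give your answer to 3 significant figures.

711 μg

The 2 doses were given 4.5, 1.88 hours ago.
Total = 887·(1/2)^(4.5/2.22) + 887·(1/2)^(1.88/2.22)
      = 217.63 + 493.17 ≈ 710.81 μg.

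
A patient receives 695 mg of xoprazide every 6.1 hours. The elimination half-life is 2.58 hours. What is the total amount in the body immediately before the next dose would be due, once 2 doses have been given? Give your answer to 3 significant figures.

161 mg

The 2 doses were given 12.2, 6.1 hours ago.
Total = 695·(1/2)^(12.2/2.58) + 695·(1/2)^(6.1/2.58)
      = 26.213 + 134.97 ≈ 161.19 mg.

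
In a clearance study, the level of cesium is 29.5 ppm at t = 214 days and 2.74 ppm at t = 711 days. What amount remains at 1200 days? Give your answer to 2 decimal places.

Over Δt = 711 − 214 = 497 days, the level fell by a factor of 29.5/2.74 ≈ 10.766.
n = log₂(10.766) ≈ 3.4285 half-lives, so t½ = 497/3.4285 ≈ 144.96 days.
From t = 711 to t = 1200: 2.74 × (1/2)^((1200−711)/144.96) ≈ 0.26442 ppm.

0.26 ppm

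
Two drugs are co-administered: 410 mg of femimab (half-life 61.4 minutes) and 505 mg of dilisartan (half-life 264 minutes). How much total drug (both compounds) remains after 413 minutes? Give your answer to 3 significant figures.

175 mg

femimab: 410 × (1/2)^(413/61.4) = 410 × (1/2)^6.7264 ≈ 3.872 mg.
dilisartan: 505 × (1/2)^(413/264) = 505 × (1/2)^1.5644 ≈ 170.75 mg.
Total = 3.872 + 170.75 ≈ 174.62 mg.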